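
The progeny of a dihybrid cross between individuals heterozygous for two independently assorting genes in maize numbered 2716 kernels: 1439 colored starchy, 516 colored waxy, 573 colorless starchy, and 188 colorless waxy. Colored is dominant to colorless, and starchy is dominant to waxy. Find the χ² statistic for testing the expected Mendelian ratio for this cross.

A dihybrid F₂ with independent assortment and complete dominance at both loci gives a 9:3:3:1 phenotypic ratio.
Under the 9:3:3:1 hypothesis (Σ ratio = 16, N = 2716):
  colored starchy: 2716 × 9/16 = 1527.75
  colored waxy: 2716 × 3/16 = 509.25
  colorless starchy: 2716 × 3/16 = 509.25
  colorless waxy: 2716 × 1/16 = 169.75
χ² = Σ (O − E)² / E
  colored starchy: (1439 − 1527.75)² / 1527.75 = 5.1557
  colored waxy: (516 − 509.25)² / 509.25 = 0.0895
  colorless starchy: (573 − 509.25)² / 509.25 = 7.9805
  colorless waxy: (188 − 169.75)² / 169.75 = 1.9621
χ² = 5.1557 + 0.0895 + 7.9805 + 1.9621 = 15.1878 ≈ 15.188

15.188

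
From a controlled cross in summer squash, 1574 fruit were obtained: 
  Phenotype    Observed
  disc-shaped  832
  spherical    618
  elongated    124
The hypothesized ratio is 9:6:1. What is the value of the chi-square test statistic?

11.197

Total ratio parts = 16. Expected numbers out of 1574:
  disc-shaped: 1574 × 9/16 = 885.375
  spherical: 1574 × 6/16 = 590.25
  elongated: 1574 × 1/16 = 98.375
χ² = Σ (O − E)² / E
  disc-shaped: (832 − 885.375)² / 885.375 = 3.2177
  spherical: (618 − 590.25)² / 590.25 = 1.3046
  elongated: (124 − 98.375)² / 98.375 = 6.6749
χ² = 3.2177 + 1.3046 + 6.6749 = 11.1972 ≈ 11.197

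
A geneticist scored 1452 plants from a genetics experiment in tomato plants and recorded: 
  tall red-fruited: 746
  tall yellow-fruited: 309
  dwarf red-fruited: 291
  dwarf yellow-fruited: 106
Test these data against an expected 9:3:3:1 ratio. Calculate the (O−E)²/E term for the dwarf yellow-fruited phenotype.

2.563

The 9:3:3:1 ratio has 16 parts, so with N = 1452 the expected counts are:
  tall red-fruited: 1452 × 9/16 = 816.75
  tall yellow-fruited: 1452 × 3/16 = 272.25
  dwarf red-fruited: 1452 × 3/16 = 272.25
  dwarf yellow-fruited: 1452 × 1/16 = 90.75
Contribution of dwarf yellow-fruited: (106 − 90.75)² / 90.75 = 2.5627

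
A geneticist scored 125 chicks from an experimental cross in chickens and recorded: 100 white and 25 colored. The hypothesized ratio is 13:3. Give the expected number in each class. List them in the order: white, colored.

101.5625, 23.4375

Under the 13:3 hypothesis (Σ ratio = 16, N = 125):
  white: 125 × 13/16 = 101.5625
  colored: 125 × 3/16 = 23.4375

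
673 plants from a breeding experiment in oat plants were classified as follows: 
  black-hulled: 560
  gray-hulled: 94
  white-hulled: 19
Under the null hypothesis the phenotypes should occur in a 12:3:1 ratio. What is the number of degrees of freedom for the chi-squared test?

2

A goodness-of-fit test with 3 phenotype classes has df = 3 − 1 = 2.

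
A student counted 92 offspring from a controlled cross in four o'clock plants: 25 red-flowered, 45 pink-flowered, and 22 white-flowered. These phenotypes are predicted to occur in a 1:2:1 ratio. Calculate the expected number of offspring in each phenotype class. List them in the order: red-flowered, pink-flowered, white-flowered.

23, 46, 23

Expected counts for N = 92 under a 1:2:1 ratio (total parts = 4):
  red-flowered: 92 × 1/4 = 23
  pink-flowered: 92 × 2/4 = 46
  white-flowered: 92 × 1/4 = 23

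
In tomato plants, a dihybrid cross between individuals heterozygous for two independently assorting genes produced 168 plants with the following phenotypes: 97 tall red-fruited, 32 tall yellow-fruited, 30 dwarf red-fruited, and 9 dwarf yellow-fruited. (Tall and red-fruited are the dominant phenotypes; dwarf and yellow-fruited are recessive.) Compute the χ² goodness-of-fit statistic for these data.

0.360

A dihybrid F₂ with independent assortment and complete dominance at both loci gives a 9:3:3:1 phenotypic ratio.
Total ratio parts = 16. Expected numbers out of 168:
  tall red-fruited: 168 × 9/16 = 94.5
  tall yellow-fruited: 168 × 3/16 = 31.5
  dwarf red-fruited: 168 × 3/16 = 31.5
  dwarf yellow-fruited: 168 × 1/16 = 10.5
χ² = Σ (O − E)² / E
  tall red-fruited: (97 − 94.5)² / 94.5 = 0.0661
  tall yellow-fruited: (32 − 31.5)² / 31.5 = 0.0079
  dwarf red-fruited: (30 − 31.5)² / 31.5 = 0.0714
  dwarf yellow-fruited: (9 − 10.5)² / 10.5 = 0.2143
χ² = 0.0661 + 0.0079 + 0.0714 + 0.2143 = 0.3597 ≈ 0.360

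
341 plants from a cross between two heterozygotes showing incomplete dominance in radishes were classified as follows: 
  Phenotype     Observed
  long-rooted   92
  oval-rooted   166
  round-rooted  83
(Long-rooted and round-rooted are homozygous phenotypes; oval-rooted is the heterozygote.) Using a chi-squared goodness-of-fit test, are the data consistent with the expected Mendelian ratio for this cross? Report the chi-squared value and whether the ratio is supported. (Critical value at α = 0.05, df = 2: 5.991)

0.713; consistent

With incomplete dominance, a heterozygote × heterozygote cross gives a 1:2:1 phenotypic ratio.
Total ratio parts = 4. Expected numbers out of 341:
  long-rooted: 341 × 1/4 = 85.25
  oval-rooted: 341 × 2/4 = 170.5
  round-rooted: 341 × 1/4 = 85.25
χ² = Σ (O − E)² / E
  long-rooted: (92 − 85.25)² / 85.25 = 0.5345
  oval-rooted: (166 − 170.5)² / 170.5 = 0.1188
  round-rooted: (83 − 85.25)² / 85.25 = 0.0594
χ² = 0.5345 + 0.1188 + 0.0594 = 0.7127 ≈ 0.713
Degrees of freedom = 3 − 1 = 2; critical value at α = 0.05 is 5.991.
Since 0.713 < 5.991, we fail to reject the null hypothesis — the data are consistent with the 1:2:1 ratio.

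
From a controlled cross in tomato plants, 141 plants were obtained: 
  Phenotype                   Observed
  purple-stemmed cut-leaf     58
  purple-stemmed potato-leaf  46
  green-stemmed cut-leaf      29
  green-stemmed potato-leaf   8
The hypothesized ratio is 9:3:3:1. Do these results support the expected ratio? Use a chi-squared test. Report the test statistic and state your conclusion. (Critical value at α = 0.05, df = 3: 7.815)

Under the 9:3:3:1 hypothesis (Σ ratio = 16, N = 141):
  purple-stemmed cut-leaf: 141 × 9/16 = 79.3125
  purple-stemmed potato-leaf: 141 × 3/16 = 26.4375
  green-stemmed cut-leaf: 141 × 3/16 = 26.4375
  green-stemmed potato-leaf: 141 × 1/16 = 8.8125
χ² = Σ (O − E)² / E
  purple-stemmed cut-leaf: (58 − 79.3125)² / 79.3125 = 5.7270
  purple-stemmed potato-leaf: (46 − 26.4375)² / 26.4375 = 14.4753
  green-stemmed cut-leaf: (29 − 26.4375)² / 26.4375 = 0.2484
  green-stemmed potato-leaf: (8 − 8.8125)² / 8.8125 = 0.0749
χ² = 5.7270 + 14.4753 + 0.2484 + 0.0749 = 20.5256 ≈ 20.526
Degrees of freedom = 4 − 1 = 3; critical value at α = 0.05 is 7.815.
Since 20.526 > 7.815, we reject the null hypothesis — the data do not fit the 9:3:3:1 ratio.

20.526; not consistent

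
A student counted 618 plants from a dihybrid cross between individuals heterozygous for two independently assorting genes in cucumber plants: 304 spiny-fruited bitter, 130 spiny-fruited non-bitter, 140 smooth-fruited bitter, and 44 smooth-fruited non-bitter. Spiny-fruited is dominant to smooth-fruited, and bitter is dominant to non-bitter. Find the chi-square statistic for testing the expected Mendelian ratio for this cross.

12.967

A dihybrid F₂ with independent assortment and complete dominance at both loci gives a 9:3:3:1 phenotypic ratio.
Under the 9:3:3:1 hypothesis (Σ ratio = 16, N = 618):
  spiny-fruited bitter: 618 × 9/16 = 347.625
  spiny-fruited non-bitter: 618 × 3/16 = 115.875
  smooth-fruited bitter: 618 × 3/16 = 115.875
  smooth-fruited non-bitter: 618 × 1/16 = 38.625
χ² = Σ (O − E)² / E
  spiny-fruited bitter: (304 − 347.625)² / 347.625 = 5.4747
  spiny-fruited non-bitter: (130 − 115.875)² / 115.875 = 1.7218
  smooth-fruited bitter: (140 − 115.875)² / 115.875 = 5.0228
  smooth-fruited non-bitter: (44 − 38.625)² / 38.625 = 0.7480
χ² = 5.4747 + 1.7218 + 5.0228 + 0.7480 = 12.9673 ≈ 12.967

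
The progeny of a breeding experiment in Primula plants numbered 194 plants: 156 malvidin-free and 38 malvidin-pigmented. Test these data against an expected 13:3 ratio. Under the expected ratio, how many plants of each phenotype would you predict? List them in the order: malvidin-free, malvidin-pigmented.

Expected counts for N = 194 under a 13:3 ratio (total parts = 16):
  malvidin-free: 194 × 13/16 = 157.625
  malvidin-pigmented: 194 × 3/16 = 36.375

157.625, 36.375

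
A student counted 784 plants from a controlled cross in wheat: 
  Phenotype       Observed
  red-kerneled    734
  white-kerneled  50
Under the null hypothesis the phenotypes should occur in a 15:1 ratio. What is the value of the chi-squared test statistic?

0.022

The 15:1 ratio has 16 parts, so with N = 784 the expected counts are:
  red-kerneled: 784 × 15/16 = 735
  white-kerneled: 784 × 1/16 = 49
χ² = Σ (O − E)² / E
  red-kerneled: (734 − 735)² / 735 = 0.0014
  white-kerneled: (50 − 49)² / 49 = 0.0204
χ² = 0.0014 + 0.0204 = 0.0218 ≈ 0.022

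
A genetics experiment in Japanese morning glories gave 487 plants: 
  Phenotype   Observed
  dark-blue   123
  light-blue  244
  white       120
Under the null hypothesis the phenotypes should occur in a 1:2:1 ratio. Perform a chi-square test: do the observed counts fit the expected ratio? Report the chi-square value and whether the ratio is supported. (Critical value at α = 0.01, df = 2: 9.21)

Under the 1:2:1 hypothesis (Σ ratio = 4, N = 487):
  dark-blue: 487 × 1/4 = 121.75
  light-blue: 487 × 2/4 = 243.5
  white: 487 × 1/4 = 121.75
χ² = Σ (O − E)² / E
  dark-blue: (123 − 121.75)² / 121.75 = 0.0128
  light-blue: (244 − 243.5)² / 243.5 = 0.0010
  white: (120 − 121.75)² / 121.75 = 0.0252
χ² = 0.0128 + 0.0010 + 0.0252 = 0.039
Degrees of freedom = 3 − 1 = 2; critical value at α = 0.01 is 9.21.
Since 0.039 < 9.21, we fail to reject the null hypothesis — the data are consistent with the 1:2:1 ratio.

0.039; consistent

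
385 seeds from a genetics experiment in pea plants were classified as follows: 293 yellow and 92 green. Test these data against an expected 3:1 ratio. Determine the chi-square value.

Total ratio parts = 4. Expected numbers out of 385:
  yellow: 385 × 3/4 = 288.75
  green: 385 × 1/4 = 96.25
χ² = Σ (O − E)² / E
  yellow: (293 − 288.75)² / 288.75 = 0.0626
  green: (92 − 96.25)² / 96.25 = 0.1877
χ² = 0.0626 + 0.1877 = 0.2503 ≈ 0.250

0.250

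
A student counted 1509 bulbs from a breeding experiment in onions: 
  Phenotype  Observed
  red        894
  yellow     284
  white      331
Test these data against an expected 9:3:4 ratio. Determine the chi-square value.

Under the 9:3:4 hypothesis (Σ ratio = 16, N = 1509):
  red: 1509 × 9/16 = 848.8125
  yellow: 1509 × 3/16 = 282.9375
  white: 1509 × 4/16 = 377.25
χ² = Σ (O − E)² / E
  red: (894 − 848.8125)² / 848.8125 = 2.4056
  yellow: (284 − 282.9375)² / 282.9375 = 0.0040
  white: (331 − 377.25)² / 377.25 = 5.6701
χ² = 2.4056 + 0.0040 + 5.6701 = 8.0797 ≈ 8.080

8.080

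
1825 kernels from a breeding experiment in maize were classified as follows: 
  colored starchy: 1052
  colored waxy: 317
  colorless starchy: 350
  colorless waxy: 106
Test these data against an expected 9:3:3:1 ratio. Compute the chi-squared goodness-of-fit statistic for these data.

The 9:3:3:1 ratio has 16 parts, so with N = 1825 the expected counts are:
  colored starchy: 1825 × 9/16 = 1026.5625
  colored waxy: 1825 × 3/16 = 342.1875
  colorless starchy: 1825 × 3/16 = 342.1875
  colorless waxy: 1825 × 1/16 = 114.0625
χ² = Σ (O − E)² / E
  colored starchy: (1052 − 1026.5625)² / 1026.5625 = 0.6303
  colored waxy: (317 − 342.1875)² / 342.1875 = 1.8540
  colorless starchy: (350 − 342.1875)² / 342.1875 = 0.1784
  colorless waxy: (106 − 114.0625)² / 114.0625 = 0.5699
χ² = 0.6303 + 1.8540 + 0.1784 + 0.5699 = 3.2326 ≈ 3.233

3.233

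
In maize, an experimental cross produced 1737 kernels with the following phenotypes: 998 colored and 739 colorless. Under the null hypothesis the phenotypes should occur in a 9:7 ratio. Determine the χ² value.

Expected counts for N = 1737 under a 9:7 ratio (total parts = 16):
  colored: 1737 × 9/16 = 977.0625
  colorless: 1737 × 7/16 = 759.9375
χ² = Σ (O − E)² / E
  colored: (998 − 977.0625)² / 977.0625 = 0.4487
  colorless: (739 − 759.9375)² / 759.9375 = 0.5769
χ² = 0.4487 + 0.5769 = 1.0256 ≈ 1.026

1.026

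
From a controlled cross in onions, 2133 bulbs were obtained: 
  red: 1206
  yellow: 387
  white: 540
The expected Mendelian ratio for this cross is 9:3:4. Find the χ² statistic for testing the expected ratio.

0.536

Expected counts for N = 2133 under a 9:3:4 ratio (total parts = 16):
  red: 2133 × 9/16 = 1199.8125
  yellow: 2133 × 3/16 = 399.9375
  white: 2133 × 4/16 = 533.25
χ² = Σ (O − E)² / E
  red: (1206 − 1199.8125)² / 1199.8125 = 0.0319
  yellow: (387 − 399.9375)² / 399.9375 = 0.4185
  white: (540 − 533.25)² / 533.25 = 0.0854
χ² = 0.0319 + 0.4185 + 0.0854 = 0.5358 ≈ 0.536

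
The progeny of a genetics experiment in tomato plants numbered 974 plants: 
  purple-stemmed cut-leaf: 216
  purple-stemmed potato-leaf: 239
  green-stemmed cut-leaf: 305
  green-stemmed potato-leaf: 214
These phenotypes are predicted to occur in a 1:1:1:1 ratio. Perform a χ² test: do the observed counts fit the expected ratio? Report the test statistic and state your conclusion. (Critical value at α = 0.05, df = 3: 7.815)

The 1:1:1:1 ratio has 4 parts, so with N = 974 the expected counts are:
  purple-stemmed cut-leaf: 974 × 1/4 = 243.5
  purple-stemmed potato-leaf: 974 × 1/4 = 243.5
  green-stemmed cut-leaf: 974 × 1/4 = 243.5
  green-stemmed potato-leaf: 974 × 1/4 = 243.5
χ² = Σ (O − E)² / E
  purple-stemmed cut-leaf: (216 − 243.5)² / 243.5 = 3.1057
  purple-stemmed potato-leaf: (239 − 243.5)² / 243.5 = 0.0832
  green-stemmed cut-leaf: (305 − 243.5)² / 243.5 = 15.5329
  green-stemmed potato-leaf: (214 − 243.5)² / 243.5 = 3.5739
χ² = 3.1057 + 0.0832 + 15.5329 + 3.5739 = 22.2957 ≈ 22.296
Degrees of freedom = 4 − 1 = 3; critical value at α = 0.05 is 7.815.
Since 22.296 > 7.815, we reject the null hypothesis — the data do not fit the 1:1:1:1 ratio.

22.296; not consistent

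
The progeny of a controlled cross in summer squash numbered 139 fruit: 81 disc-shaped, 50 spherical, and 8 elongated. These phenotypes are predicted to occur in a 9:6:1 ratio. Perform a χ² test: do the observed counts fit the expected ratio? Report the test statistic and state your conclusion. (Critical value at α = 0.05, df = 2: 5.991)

The 9:6:1 ratio has 16 parts, so with N = 139 the expected counts are:
  disc-shaped: 139 × 9/16 = 78.1875
  spherical: 139 × 6/16 = 52.125
  elongated: 139 × 1/16 = 8.6875
χ² = Σ (O − E)² / E
  disc-shaped: (81 − 78.1875)² / 78.1875 = 0.1012
  spherical: (50 − 52.125)² / 52.125 = 0.0866
  elongated: (8 − 8.6875)² / 8.6875 = 0.0544
χ² = 0.1012 + 0.0866 + 0.0544 = 0.2422 ≈ 0.242
Degrees of freedom = 3 − 1 = 2; critical value at α = 0.05 is 5.991.
Since 0.242 < 5.991, we fail to reject the null hypothesis — the data are consistent with the 9:6:1 ratio.

0.242; consistent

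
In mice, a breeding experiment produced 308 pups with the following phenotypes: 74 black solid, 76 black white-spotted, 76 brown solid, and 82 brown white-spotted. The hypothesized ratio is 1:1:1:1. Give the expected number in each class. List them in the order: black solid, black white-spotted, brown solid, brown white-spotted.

The 1:1:1:1 ratio has 4 parts, so with N = 308 the expected counts are:
  black solid: 308 × 1/4 = 77
  black white-spotted: 308 × 1/4 = 77
  brown solid: 308 × 1/4 = 77
  brown white-spotted: 308 × 1/4 = 77

77, 77, 77, 77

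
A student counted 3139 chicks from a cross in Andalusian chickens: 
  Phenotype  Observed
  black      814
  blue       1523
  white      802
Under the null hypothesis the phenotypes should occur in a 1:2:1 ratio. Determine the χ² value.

2.847

Under the 1:2:1 hypothesis (Σ ratio = 4, N = 3139):
  black: 3139 × 1/4 = 784.75
  blue: 3139 × 2/4 = 1569.5
  white: 3139 × 1/4 = 784.75
χ² = Σ (O − E)² / E
  black: (814 − 784.75)² / 784.75 = 1.0902
  blue: (1523 − 1569.5)² / 1569.5 = 1.3777
  white: (802 − 784.75)² / 784.75 = 0.3792
χ² = 1.0902 + 1.3777 + 0.3792 = 2.8471 ≈ 2.847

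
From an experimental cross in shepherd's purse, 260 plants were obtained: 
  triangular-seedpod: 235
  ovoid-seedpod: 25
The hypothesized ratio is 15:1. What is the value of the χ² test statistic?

The 15:1 ratio has 16 parts, so with N = 260 the expected counts are:
  triangular-seedpod: 260 × 15/16 = 243.75
  ovoid-seedpod: 260 × 1/16 = 16.25
χ² = Σ (O − E)² / E
  triangular-seedpod: (235 − 243.75)² / 243.75 = 0.3141
  ovoid-seedpod: (25 − 16.25)² / 16.25 = 4.7115
χ² = 0.3141 + 4.7115 = 5.0256 ≈ 5.026

5.026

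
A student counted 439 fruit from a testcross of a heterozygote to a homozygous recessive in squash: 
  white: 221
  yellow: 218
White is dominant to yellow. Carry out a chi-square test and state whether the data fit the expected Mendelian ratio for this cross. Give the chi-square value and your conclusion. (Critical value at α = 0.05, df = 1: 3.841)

A testcross of a heterozygote (Aa × aa) gives a 1:1 phenotypic ratio.
Expected counts for N = 439 under a 1:1 ratio (total parts = 2):
  white: 439 × 1/2 = 219.5
  yellow: 439 × 1/2 = 219.5
χ² = Σ (O − E)² / E
  white: (221 − 219.5)² / 219.5 = 0.0103
  yellow: (218 − 219.5)² / 219.5 = 0.0103
χ² = 0.0103 + 0.0103 = 0.0206 ≈ 0.021
Degrees of freedom = 2 − 1 = 1; critical value at α = 0.05 is 3.841.
Since 0.021 < 3.841, we fail to reject the null hypothesis — the data are consistent with the 1:1 ratio.

0.021; consistent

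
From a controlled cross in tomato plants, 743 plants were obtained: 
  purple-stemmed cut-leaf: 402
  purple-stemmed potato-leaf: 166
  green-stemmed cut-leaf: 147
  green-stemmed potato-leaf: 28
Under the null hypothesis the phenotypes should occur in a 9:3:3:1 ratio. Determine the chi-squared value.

The 9:3:3:1 ratio has 16 parts, so with N = 743 the expected counts are:
  purple-stemmed cut-leaf: 743 × 9/16 = 417.9375
  purple-stemmed potato-leaf: 743 × 3/16 = 139.3125
  green-stemmed cut-leaf: 743 × 3/16 = 139.3125
  green-stemmed potato-leaf: 743 × 1/16 = 46.4375
χ² = Σ (O − E)² / E
  purple-stemmed cut-leaf: (402 − 417.9375)² / 417.9375 = 0.6078
  purple-stemmed potato-leaf: (166 − 139.3125)² / 139.3125 = 5.1124
  green-stemmed cut-leaf: (147 − 139.3125)² / 139.3125 = 0.4242
  green-stemmed potato-leaf: (28 − 46.4375)² / 46.4375 = 7.3204
χ² = 0.6078 + 5.1124 + 0.4242 + 7.3204 = 13.4648 ≈ 13.465

13.465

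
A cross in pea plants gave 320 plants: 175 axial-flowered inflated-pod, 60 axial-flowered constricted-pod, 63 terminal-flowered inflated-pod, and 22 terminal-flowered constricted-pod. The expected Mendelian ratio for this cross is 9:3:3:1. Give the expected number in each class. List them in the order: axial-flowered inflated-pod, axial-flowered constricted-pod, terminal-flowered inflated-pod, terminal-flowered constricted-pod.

Under the 9:3:3:1 hypothesis (Σ ratio = 16, N = 320):
  axial-flowered inflated-pod: 320 × 9/16 = 180
  axial-flowered constricted-pod: 320 × 3/16 = 60
  terminal-flowered inflated-pod: 320 × 3/16 = 60
  terminal-flowered constricted-pod: 320 × 1/16 = 20

180, 60, 60, 20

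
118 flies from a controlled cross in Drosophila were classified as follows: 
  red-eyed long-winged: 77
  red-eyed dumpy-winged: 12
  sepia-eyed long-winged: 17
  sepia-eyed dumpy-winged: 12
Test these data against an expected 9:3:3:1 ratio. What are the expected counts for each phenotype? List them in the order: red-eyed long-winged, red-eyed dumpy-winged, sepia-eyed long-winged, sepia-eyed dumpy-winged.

66.375, 22.125, 22.125, 7.375

The 9:3:3:1 ratio has 16 parts, so with N = 118 the expected counts are:
  red-eyed long-winged: 118 × 9/16 = 66.375
  red-eyed dumpy-winged: 118 × 3/16 = 22.125
  sepia-eyed long-winged: 118 × 3/16 = 22.125
  sepia-eyed dumpy-winged: 118 × 1/16 = 7.375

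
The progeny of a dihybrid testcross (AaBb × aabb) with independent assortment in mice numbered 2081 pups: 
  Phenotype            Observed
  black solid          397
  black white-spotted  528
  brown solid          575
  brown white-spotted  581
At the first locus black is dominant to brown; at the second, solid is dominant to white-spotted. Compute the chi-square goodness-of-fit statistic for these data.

42.170

A dihybrid testcross with independent assortment gives a 1:1:1:1 ratio.
The 1:1:1:1 ratio has 4 parts, so with N = 2081 the expected counts are:
  black solid: 2081 × 1/4 = 520.25
  black white-spotted: 2081 × 1/4 = 520.25
  brown solid: 2081 × 1/4 = 520.25
  brown white-spotted: 2081 × 1/4 = 520.25
χ² = Σ (O − E)² / E
  black solid: (397 − 520.25)² / 520.25 = 29.1986
  black white-spotted: (528 − 520.25)² / 520.25 = 0.1154
  brown solid: (575 − 520.25)² / 520.25 = 5.7618
  brown white-spotted: (581 − 520.25)² / 520.25 = 7.0938
χ² = 29.1986 + 0.1154 + 5.7618 + 7.0938 = 42.1696 ≈ 42.170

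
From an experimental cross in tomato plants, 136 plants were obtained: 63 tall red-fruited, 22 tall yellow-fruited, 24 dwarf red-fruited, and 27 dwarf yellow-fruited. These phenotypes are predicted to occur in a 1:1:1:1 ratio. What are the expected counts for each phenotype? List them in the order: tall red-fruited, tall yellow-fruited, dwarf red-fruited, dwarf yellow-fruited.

Expected counts for N = 136 under a 1:1:1:1 ratio (total parts = 4):
  tall red-fruited: 136 × 1/4 = 34
  tall yellow-fruited: 136 × 1/4 = 34
  dwarf red-fruited: 136 × 1/4 = 34
  dwarf yellow-fruited: 136 × 1/4 = 34

34, 34, 34, 34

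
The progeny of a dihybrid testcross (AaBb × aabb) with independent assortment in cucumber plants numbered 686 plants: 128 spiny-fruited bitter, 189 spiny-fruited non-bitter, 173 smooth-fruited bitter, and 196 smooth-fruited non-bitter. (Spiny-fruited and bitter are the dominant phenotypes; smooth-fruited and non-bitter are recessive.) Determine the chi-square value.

A dihybrid testcross with independent assortment gives a 1:1:1:1 ratio.
The 1:1:1:1 ratio has 4 parts, so with N = 686 the expected counts are:
  spiny-fruited bitter: 686 × 1/4 = 171.5
  spiny-fruited non-bitter: 686 × 1/4 = 171.5
  smooth-fruited bitter: 686 × 1/4 = 171.5
  smooth-fruited non-bitter: 686 × 1/4 = 171.5
χ² = Σ (O − E)² / E
  spiny-fruited bitter: (128 − 171.5)² / 171.5 = 11.0335
  spiny-fruited non-bitter: (189 − 171.5)² / 171.5 = 1.7857
  smooth-fruited bitter: (173 − 171.5)² / 171.5 = 0.0131
  smooth-fruited non-bitter: (196 − 171.5)² / 171.5 = 3.5000
χ² = 11.0335 + 1.7857 + 0.0131 + 3.5000 = 16.3323 ≈ 16.332

16.332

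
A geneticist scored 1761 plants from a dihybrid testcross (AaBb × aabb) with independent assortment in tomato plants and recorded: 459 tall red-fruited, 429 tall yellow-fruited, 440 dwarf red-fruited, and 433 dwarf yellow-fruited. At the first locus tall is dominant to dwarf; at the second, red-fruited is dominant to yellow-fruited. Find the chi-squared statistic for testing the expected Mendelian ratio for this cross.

1.206

A dihybrid testcross with independent assortment gives a 1:1:1:1 ratio.
Expected counts for N = 1761 under a 1:1:1:1 ratio (total parts = 4):
  tall red-fruited: 1761 × 1/4 = 440.25
  tall yellow-fruited: 1761 × 1/4 = 440.25
  dwarf red-fruited: 1761 × 1/4 = 440.25
  dwarf yellow-fruited: 1761 × 1/4 = 440.25
χ² = Σ (O − E)² / E
  tall red-fruited: (459 − 440.25)² / 440.25 = 0.7986
  tall yellow-fruited: (429 − 440.25)² / 440.25 = 0.2875
  dwarf red-fruited: (440 − 440.25)² / 440.25 = 0.0001
  dwarf yellow-fruited: (433 − 440.25)² / 440.25 = 0.1194
χ² = 0.7986 + 0.2875 + 0.0001 + 0.1194 = 1.2056 ≈ 1.206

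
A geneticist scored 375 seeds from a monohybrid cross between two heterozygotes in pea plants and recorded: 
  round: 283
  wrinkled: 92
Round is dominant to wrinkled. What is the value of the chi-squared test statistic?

For a monohybrid cross between heterozygotes with complete dominance, the expected phenotypic ratio is 3:1.
Expected counts for N = 375 under a 3:1 ratio (total parts = 4):
  round: 375 × 3/4 = 281.25
  wrinkled: 375 × 1/4 = 93.75
χ² = Σ (O − E)² / E
  round: (283 − 281.25)² / 281.25 = 0.0109
  wrinkled: (92 − 93.75)² / 93.75 = 0.0327
χ² = 0.0109 + 0.0327 = 0.0436 ≈ 0.044

0.044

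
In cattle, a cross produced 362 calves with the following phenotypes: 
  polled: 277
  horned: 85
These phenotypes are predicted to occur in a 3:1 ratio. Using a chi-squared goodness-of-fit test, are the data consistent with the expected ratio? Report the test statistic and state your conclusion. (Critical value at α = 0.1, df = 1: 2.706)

0.446; consistent

Under the 3:1 hypothesis (Σ ratio = 4, N = 362):
  polled: 362 × 3/4 = 271.5
  horned: 362 × 1/4 = 90.5
χ² = Σ (O − E)² / E
  polled: (277 − 271.5)² / 271.5 = 0.1114
  horned: (85 − 90.5)² / 90.5 = 0.3343
χ² = 0.1114 + 0.3343 = 0.4457 ≈ 0.446
Degrees of freedom = 2 − 1 = 1; critical value at α = 0.1 is 2.706.
Since 0.446 < 2.706, we fail to reject the null hypothesis — the data are consistent with the 3:1 ratio.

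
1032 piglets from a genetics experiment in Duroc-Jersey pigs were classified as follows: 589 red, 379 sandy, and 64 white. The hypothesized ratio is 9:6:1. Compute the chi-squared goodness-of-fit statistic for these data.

0.294

The 9:6:1 ratio has 16 parts, so with N = 1032 the expected counts are:
  red: 1032 × 9/16 = 580.5
  sandy: 1032 × 6/16 = 387
  white: 1032 × 1/16 = 64.5
χ² = Σ (O − E)² / E
  red: (589 − 580.5)² / 580.5 = 0.1245
  sandy: (379 − 387)² / 387 = 0.1654
  white: (64 − 64.5)² / 64.5 = 0.0039
χ² = 0.1245 + 0.1654 + 0.0039 = 0.2938 ≈ 0.294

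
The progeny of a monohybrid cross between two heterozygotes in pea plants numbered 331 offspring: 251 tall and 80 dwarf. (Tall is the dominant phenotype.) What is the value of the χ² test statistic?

0.122

For a monohybrid cross between heterozygotes with complete dominance, the expected phenotypic ratio is 3:1.
Under the 3:1 hypothesis (Σ ratio = 4, N = 331):
  tall: 331 × 3/4 = 248.25
  dwarf: 331 × 1/4 = 82.75
χ² = Σ (O − E)² / E
  tall: (251 − 248.25)² / 248.25 = 0.0305
  dwarf: (80 − 82.75)² / 82.75 = 0.0914
χ² = 0.0305 + 0.0914 = 0.1219 ≈ 0.122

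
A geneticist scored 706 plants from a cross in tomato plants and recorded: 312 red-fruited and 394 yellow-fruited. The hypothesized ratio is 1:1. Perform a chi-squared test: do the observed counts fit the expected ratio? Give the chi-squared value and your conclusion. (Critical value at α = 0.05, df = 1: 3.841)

9.524; not consistent

Under the 1:1 hypothesis (Σ ratio = 2, N = 706):
  red-fruited: 706 × 1/2 = 353
  yellow-fruited: 706 × 1/2 = 353
χ² = Σ (O − E)² / E
  red-fruited: (312 − 353)² / 353 = 4.7620
  yellow-fruited: (394 − 353)² / 353 = 4.7620
χ² = 4.7620 + 4.7620 = 9.524
Degrees of freedom = 2 − 1 = 1; critical value at α = 0.05 is 3.841.
Since 9.524 > 3.841, we reject the null hypothesis — the data do not fit the 1:1 ratio.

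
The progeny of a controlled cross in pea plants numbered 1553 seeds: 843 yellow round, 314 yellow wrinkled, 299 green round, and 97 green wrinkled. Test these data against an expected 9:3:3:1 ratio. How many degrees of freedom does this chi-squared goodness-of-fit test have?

A goodness-of-fit test with 4 phenotype classes has df = 4 − 1 = 3.

3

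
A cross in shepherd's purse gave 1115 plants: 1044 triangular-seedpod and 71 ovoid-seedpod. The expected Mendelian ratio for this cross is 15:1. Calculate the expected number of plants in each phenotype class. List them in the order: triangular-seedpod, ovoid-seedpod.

1045.3125, 69.6875

Total ratio parts = 16. Expected numbers out of 1115:
  triangular-seedpod: 1115 × 15/16 = 1045.3125
  ovoid-seedpod: 1115 × 1/16 = 69.6875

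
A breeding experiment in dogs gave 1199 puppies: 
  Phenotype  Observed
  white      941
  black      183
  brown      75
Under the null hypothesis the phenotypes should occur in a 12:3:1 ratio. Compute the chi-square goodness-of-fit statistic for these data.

Expected counts for N = 1199 under a 12:3:1 ratio (total parts = 16):
  white: 1199 × 12/16 = 899.25
  black: 1199 × 3/16 = 224.8125
  brown: 1199 × 1/16 = 74.9375
χ² = Σ (O − E)² / E
  white: (941 − 899.25)² / 899.25 = 1.9384
  black: (183 − 224.8125)² / 224.8125 = 7.7766
  brown: (75 − 74.9375)² / 74.9375 = 0.0001
χ² = 1.9384 + 7.7766 + 0.0001 = 9.7151 ≈ 9.715

9.715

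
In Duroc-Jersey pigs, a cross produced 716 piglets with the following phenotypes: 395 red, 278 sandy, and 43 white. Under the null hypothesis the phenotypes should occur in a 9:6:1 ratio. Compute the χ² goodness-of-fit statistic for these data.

0.554

Under the 9:6:1 hypothesis (Σ ratio = 16, N = 716):
  red: 716 × 9/16 = 402.75
  sandy: 716 × 6/16 = 268.5
  white: 716 × 1/16 = 44.75
χ² = Σ (O − E)² / E
  red: (395 − 402.75)² / 402.75 = 0.1491
  sandy: (278 − 268.5)² / 268.5 = 0.3361
  white: (43 − 44.75)² / 44.75 = 0.0684
χ² = 0.1491 + 0.3361 + 0.0684 = 0.5536 ≈ 0.554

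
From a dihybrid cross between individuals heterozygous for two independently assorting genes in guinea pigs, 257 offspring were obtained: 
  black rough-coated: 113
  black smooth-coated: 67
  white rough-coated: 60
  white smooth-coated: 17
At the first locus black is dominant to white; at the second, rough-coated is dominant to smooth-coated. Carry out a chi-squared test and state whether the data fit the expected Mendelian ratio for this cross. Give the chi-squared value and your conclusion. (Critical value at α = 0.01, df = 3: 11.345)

17.186; not consistent

A dihybrid F₂ with independent assortment and complete dominance at both loci gives a 9:3:3:1 phenotypic ratio.
Under the 9:3:3:1 hypothesis (Σ ratio = 16, N = 257):
  black rough-coated: 257 × 9/16 = 144.5625
  black smooth-coated: 257 × 3/16 = 48.1875
  white rough-coated: 257 × 3/16 = 48.1875
  white smooth-coated: 257 × 1/16 = 16.0625
χ² = Σ (O − E)² / E
  black rough-coated: (113 − 144.5625)² / 144.5625 = 6.8911
  black smooth-coated: (67 − 48.1875)² / 48.1875 = 7.3444
  white rough-coated: (60 − 48.1875)² / 48.1875 = 2.8957
  white smooth-coated: (17 − 16.0625)² / 16.0625 = 0.0547
χ² = 6.8911 + 7.3444 + 2.8957 + 0.0547 = 17.1859 ≈ 17.186
Degrees of freedom = 4 − 1 = 3; critical value at α = 0.01 is 11.345.
Since 17.186 > 11.345, we reject the null hypothesis — the data do not fit the 9:3:3:1 ratio.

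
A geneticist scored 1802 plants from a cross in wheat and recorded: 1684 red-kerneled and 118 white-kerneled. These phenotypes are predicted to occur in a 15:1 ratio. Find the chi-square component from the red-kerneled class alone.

0.017

The 15:1 ratio has 16 parts, so with N = 1802 the expected counts are:
  red-kerneled: 1802 × 15/16 = 1689.375
  white-kerneled: 1802 × 1/16 = 112.625
Contribution of red-kerneled: (1684 − 1689.375)² / 1689.375 = 0.0171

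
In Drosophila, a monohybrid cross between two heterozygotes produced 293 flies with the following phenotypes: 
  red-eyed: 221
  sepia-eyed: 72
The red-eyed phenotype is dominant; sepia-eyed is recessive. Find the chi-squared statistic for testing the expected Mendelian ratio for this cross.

0.028

For a monohybrid cross between heterozygotes with complete dominance, the expected phenotypic ratio is 3:1.
The 3:1 ratio has 4 parts, so with N = 293 the expected counts are:
  red-eyed: 293 × 3/4 = 219.75
  sepia-eyed: 293 × 1/4 = 73.25
χ² = Σ (O − E)² / E
  red-eyed: (221 − 219.75)² / 219.75 = 0.0071
  sepia-eyed: (72 − 73.25)² / 73.25 = 0.0213
χ² = 0.0071 + 0.0213 = 0.0284 ≈ 0.028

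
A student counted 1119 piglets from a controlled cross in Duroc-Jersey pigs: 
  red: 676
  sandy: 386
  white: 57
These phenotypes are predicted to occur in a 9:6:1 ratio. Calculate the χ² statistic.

Expected counts for N = 1119 under a 9:6:1 ratio (total parts = 16):
  red: 1119 × 9/16 = 629.4375
  sandy: 1119 × 6/16 = 419.625
  white: 1119 × 1/16 = 69.9375
χ² = Σ (O − E)² / E
  red: (676 − 629.4375)² / 629.4375 = 3.4445
  sandy: (386 − 419.625)² / 419.625 = 2.6944
  white: (57 − 69.9375)² / 69.9375 = 2.3933
χ² = 3.4445 + 2.6944 + 2.3933 = 8.5322 ≈ 8.532

8.532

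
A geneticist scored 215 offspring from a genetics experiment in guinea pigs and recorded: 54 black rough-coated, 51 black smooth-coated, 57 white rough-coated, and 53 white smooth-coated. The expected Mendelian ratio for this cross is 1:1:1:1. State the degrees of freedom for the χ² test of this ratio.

3

A goodness-of-fit test with 4 phenotype classes has df = 4 − 1 = 3.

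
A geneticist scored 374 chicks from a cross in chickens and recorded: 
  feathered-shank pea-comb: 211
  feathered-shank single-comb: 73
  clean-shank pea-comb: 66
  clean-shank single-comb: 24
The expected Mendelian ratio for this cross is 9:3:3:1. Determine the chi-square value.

0.379

Total ratio parts = 16. Expected numbers out of 374:
  feathered-shank pea-comb: 374 × 9/16 = 210.375
  feathered-shank single-comb: 374 × 3/16 = 70.125
  clean-shank pea-comb: 374 × 3/16 = 70.125
  clean-shank single-comb: 374 × 1/16 = 23.375
χ² = Σ (O − E)² / E
  feathered-shank pea-comb: (211 − 210.375)² / 210.375 = 0.0019
  feathered-shank single-comb: (73 − 70.125)² / 70.125 = 0.1179
  clean-shank pea-comb: (66 − 70.125)² / 70.125 = 0.2426
  clean-shank single-comb: (24 − 23.375)² / 23.375 = 0.0167
χ² = 0.0019 + 0.1179 + 0.2426 + 0.0167 = 0.3791 ≈ 0.379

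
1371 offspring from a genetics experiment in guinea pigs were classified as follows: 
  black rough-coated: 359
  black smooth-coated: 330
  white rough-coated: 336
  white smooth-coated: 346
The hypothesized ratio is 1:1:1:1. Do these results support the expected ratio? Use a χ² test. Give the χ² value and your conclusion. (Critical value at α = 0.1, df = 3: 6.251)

Total ratio parts = 4. Expected numbers out of 1371:
  black rough-coated: 1371 × 1/4 = 342.75
  black smooth-coated: 1371 × 1/4 = 342.75
  white rough-coated: 1371 × 1/4 = 342.75
  white smooth-coated: 1371 × 1/4 = 342.75
χ² = Σ (O − E)² / E
  black rough-coated: (359 − 342.75)² / 342.75 = 0.7704
  black smooth-coated: (330 − 342.75)² / 342.75 = 0.4743
  white rough-coated: (336 − 342.75)² / 342.75 = 0.1329
  white smooth-coated: (346 − 342.75)² / 342.75 = 0.0308
χ² = 0.7704 + 0.4743 + 0.1329 + 0.0308 = 1.4084 ≈ 1.408
Degrees of freedom = 4 − 1 = 3; critical value at α = 0.1 is 6.251.
Since 1.408 < 6.251, we fail to reject the null hypothesis — the data are consistent with the 1:1:1:1 ratio.

1.408; consistent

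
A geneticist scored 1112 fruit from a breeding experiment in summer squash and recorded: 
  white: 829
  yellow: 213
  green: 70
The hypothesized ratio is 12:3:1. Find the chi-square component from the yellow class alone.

0.097

Under the 12:3:1 hypothesis (Σ ratio = 16, N = 1112):
  white: 1112 × 12/16 = 834
  yellow: 1112 × 3/16 = 208.5
  green: 1112 × 1/16 = 69.5
Contribution of yellow: (213 − 208.5)² / 208.5 = 0.0971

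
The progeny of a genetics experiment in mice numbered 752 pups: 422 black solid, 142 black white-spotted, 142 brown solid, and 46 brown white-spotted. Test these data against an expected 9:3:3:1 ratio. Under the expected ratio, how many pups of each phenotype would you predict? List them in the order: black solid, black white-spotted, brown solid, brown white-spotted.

423, 141, 141, 47

The 9:3:3:1 ratio has 16 parts, so with N = 752 the expected counts are:
  black solid: 752 × 9/16 = 423
  black white-spotted: 752 × 3/16 = 141
  brown solid: 752 × 3/16 = 141
  brown white-spotted: 752 × 1/16 = 47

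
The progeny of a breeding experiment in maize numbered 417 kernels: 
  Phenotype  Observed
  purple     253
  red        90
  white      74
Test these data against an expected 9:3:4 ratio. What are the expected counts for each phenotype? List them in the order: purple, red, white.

Expected counts for N = 417 under a 9:3:4 ratio (total parts = 16):
  purple: 417 × 9/16 = 234.5625
  red: 417 × 3/16 = 78.1875
  white: 417 × 4/16 = 104.25

234.5625, 78.1875, 104.25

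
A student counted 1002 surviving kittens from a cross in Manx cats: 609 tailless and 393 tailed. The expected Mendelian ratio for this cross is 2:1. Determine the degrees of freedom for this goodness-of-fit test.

A goodness-of-fit test with 2 phenotype classes has df = 2 − 1 = 1.

1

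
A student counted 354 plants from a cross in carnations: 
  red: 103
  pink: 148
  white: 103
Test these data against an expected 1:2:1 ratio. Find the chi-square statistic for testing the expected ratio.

9.503

Expected counts for N = 354 under a 1:2:1 ratio (total parts = 4):
  red: 354 × 1/4 = 88.5
  pink: 354 × 2/4 = 177
  white: 354 × 1/4 = 88.5
χ² = Σ (O − E)² / E
  red: (103 − 88.5)² / 88.5 = 2.3757
  pink: (148 − 177)² / 177 = 4.7514
  white: (103 − 88.5)² / 88.5 = 2.3757
χ² = 2.3757 + 4.7514 + 2.3757 = 9.5028 ≈ 9.503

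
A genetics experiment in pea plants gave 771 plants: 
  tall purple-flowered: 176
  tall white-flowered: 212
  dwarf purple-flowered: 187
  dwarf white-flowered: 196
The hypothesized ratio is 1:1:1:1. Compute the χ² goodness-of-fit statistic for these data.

The 1:1:1:1 ratio has 4 parts, so with N = 771 the expected counts are:
  tall purple-flowered: 771 × 1/4 = 192.75
  tall white-flowered: 771 × 1/4 = 192.75
  dwarf purple-flowered: 771 × 1/4 = 192.75
  dwarf white-flowered: 771 × 1/4 = 192.75
χ² = Σ (O − E)² / E
  tall purple-flowered: (176 − 192.75)² / 192.75 = 1.4556
  tall white-flowered: (212 − 192.75)² / 192.75 = 1.9225
  dwarf purple-flowered: (187 − 192.75)² / 192.75 = 0.1715
  dwarf white-flowered: (196 − 192.75)² / 192.75 = 0.0548
χ² = 1.4556 + 1.9225 + 0.1715 + 0.0548 = 3.6044 ≈ 3.604

3.604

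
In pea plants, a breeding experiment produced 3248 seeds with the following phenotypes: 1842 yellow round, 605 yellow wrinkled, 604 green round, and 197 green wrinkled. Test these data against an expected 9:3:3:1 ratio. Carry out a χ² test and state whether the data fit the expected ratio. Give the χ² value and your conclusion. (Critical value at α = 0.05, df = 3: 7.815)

0.368; consistent

Under the 9:3:3:1 hypothesis (Σ ratio = 16, N = 3248):
  yellow round: 3248 × 9/16 = 1827
  yellow wrinkled: 3248 × 3/16 = 609
  green round: 3248 × 3/16 = 609
  green wrinkled: 3248 × 1/16 = 203
χ² = Σ (O − E)² / E
  yellow round: (1842 − 1827)² / 1827 = 0.1232
  yellow wrinkled: (605 − 609)² / 609 = 0.0263
  green round: (604 − 609)² / 609 = 0.0411
  green wrinkled: (197 − 203)² / 203 = 0.1773
χ² = 0.1232 + 0.0263 + 0.0411 + 0.1773 = 0.3679 ≈ 0.368
Degrees of freedom = 4 − 1 = 3; critical value at α = 0.05 is 7.815.
Since 0.368 < 7.815, we fail to reject the null hypothesis — the data are consistent with the 9:3:3:1 ratio.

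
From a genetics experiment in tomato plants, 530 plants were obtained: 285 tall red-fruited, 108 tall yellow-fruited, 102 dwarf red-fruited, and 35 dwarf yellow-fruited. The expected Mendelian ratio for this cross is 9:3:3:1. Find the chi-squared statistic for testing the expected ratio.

1.502

Total ratio parts = 16. Expected numbers out of 530:
  tall red-fruited: 530 × 9/16 = 298.125
  tall yellow-fruited: 530 × 3/16 = 99.375
  dwarf red-fruited: 530 × 3/16 = 99.375
  dwarf yellow-fruited: 530 × 1/16 = 33.125
χ² = Σ (O − E)² / E
  tall red-fruited: (285 − 298.125)² / 298.125 = 0.5778
  tall yellow-fruited: (108 − 99.375)² / 99.375 = 0.7486
  dwarf red-fruited: (102 − 99.375)² / 99.375 = 0.0693
  dwarf yellow-fruited: (35 − 33.125)² / 33.125 = 0.1061
χ² = 0.5778 + 0.7486 + 0.0693 + 0.1061 = 1.5018 ≈ 1.502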